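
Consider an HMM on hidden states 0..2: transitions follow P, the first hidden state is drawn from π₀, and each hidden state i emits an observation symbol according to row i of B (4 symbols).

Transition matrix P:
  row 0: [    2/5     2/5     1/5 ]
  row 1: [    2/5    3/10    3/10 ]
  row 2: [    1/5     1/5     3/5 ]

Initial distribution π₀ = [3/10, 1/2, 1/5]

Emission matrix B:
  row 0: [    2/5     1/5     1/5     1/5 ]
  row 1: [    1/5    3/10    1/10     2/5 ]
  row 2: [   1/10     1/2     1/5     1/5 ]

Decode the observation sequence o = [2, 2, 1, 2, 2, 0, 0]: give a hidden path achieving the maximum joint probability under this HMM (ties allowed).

path = [2, 2, 2, 2, 2, 0, 0]

t=0: δ = [6.000e-02, 5.000e-02, 4.000e-02]  (obs o_0=2)
t=1: δ = [4.800e-03, 2.400e-03, 4.800e-03]  ψ = [0, 0, 2]  (obs o_1=2)
t=2: δ = [3.840e-04, 5.760e-04, 1.440e-03]  ψ = [0, 0, 2]  (obs o_2=1)
t=3: δ = [5.760e-05, 2.880e-05, 1.728e-04]  ψ = [2, 2, 2]  (obs o_3=2)
t=4: δ = [6.912e-06, 3.456e-06, 2.074e-05]  ψ = [2, 2, 2]  (obs o_4=2)
t=5: δ = [1.659e-06, 8.294e-07, 1.244e-06]  ψ = [2, 2, 2]  (obs o_5=0)
t=6: δ = [2.654e-07, 1.327e-07, 7.465e-08]  ψ = [0, 0, 2]  (obs o_6=0)
backtrack: best end state = 0; path = [2, 2, 2, 2, 2, 0, 0]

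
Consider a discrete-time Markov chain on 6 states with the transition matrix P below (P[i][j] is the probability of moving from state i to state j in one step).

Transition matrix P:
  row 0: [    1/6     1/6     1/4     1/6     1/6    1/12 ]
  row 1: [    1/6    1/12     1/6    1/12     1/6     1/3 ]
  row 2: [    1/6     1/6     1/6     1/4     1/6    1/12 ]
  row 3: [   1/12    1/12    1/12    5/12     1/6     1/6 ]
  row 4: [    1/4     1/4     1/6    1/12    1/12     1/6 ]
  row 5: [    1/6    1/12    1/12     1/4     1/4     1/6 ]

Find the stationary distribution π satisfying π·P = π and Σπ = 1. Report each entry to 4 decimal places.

π = [0.1619, 0.1369, 0.1479, 0.2231, 0.1664, 0.1637]

Balance equations π_j = Σ_i π_i·P[i][j]:
  π_0 = 1/6·π_0 + 1/6·π_1 + 1/6·π_2 + 1/12·π_3 + 1/4·π_4 + 1/6·π_5
  π_1 = 1/6·π_0 + 1/12·π_1 + 1/6·π_2 + 1/12·π_3 + 1/4·π_4 + 1/12·π_5
  π_2 = 1/4·π_0 + 1/6·π_1 + 1/6·π_2 + 1/12·π_3 + 1/6·π_4 + 1/12·π_5
  π_3 = 1/6·π_0 + 1/12·π_1 + 1/4·π_2 + 5/12·π_3 + 1/12·π_4 + 1/4·π_5
  π_4 = 1/6·π_0 + 1/6·π_1 + 1/6·π_2 + 1/6·π_3 + 1/12·π_4 + 1/4·π_5
  normalize: π_0 + π_1 + π_2 + π_3 + π_4 + π_5 = 1
Solving the linear system gives exactly π = [17855/110256, 30187/220512, 8155/55128, 49205/220512, 36701/220512, 36089/220512].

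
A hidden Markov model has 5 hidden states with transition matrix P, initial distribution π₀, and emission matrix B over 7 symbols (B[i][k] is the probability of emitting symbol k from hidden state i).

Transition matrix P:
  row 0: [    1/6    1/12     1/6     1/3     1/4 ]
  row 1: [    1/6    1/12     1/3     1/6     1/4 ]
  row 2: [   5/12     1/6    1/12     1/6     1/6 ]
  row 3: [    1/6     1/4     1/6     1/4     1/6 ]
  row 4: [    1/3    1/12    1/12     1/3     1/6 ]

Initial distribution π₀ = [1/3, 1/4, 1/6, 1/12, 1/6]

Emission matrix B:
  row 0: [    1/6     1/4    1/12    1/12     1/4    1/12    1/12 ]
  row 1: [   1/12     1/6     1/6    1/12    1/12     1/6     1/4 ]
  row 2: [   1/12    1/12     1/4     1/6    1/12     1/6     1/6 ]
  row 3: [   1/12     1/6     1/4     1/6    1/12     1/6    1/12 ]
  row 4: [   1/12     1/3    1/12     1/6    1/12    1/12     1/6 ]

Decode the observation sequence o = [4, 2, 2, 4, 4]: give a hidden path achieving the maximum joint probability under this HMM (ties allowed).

t=0: δ = [8.333e-02, 2.083e-02, 1.389e-02, 6.944e-03, 1.389e-02]  (obs o_0=4)
t=1: δ = [1.157e-03, 1.157e-03, 3.472e-03, 6.944e-03, 1.736e-03]  ψ = [0, 0, 0, 0, 0]  (obs o_1=2)
t=2: δ = [1.206e-04, 2.894e-04, 2.894e-04, 4.340e-04, 9.645e-05]  ψ = [2, 3, 3, 3, 3]  (obs o_2=2)
t=3: δ = [3.014e-05, 9.042e-06, 8.038e-06, 9.042e-06, 6.028e-06]  ψ = [2, 3, 1, 3, 1]  (obs o_3=4)
t=4: δ = [1.256e-06, 2.093e-07, 4.186e-07, 8.372e-07, 6.279e-07]  ψ = [0, 0, 0, 0, 0]  (obs o_4=4)
backtrack: best end state = 0; path = [0, 3, 2, 0, 0]

path = [0, 3, 2, 0, 0]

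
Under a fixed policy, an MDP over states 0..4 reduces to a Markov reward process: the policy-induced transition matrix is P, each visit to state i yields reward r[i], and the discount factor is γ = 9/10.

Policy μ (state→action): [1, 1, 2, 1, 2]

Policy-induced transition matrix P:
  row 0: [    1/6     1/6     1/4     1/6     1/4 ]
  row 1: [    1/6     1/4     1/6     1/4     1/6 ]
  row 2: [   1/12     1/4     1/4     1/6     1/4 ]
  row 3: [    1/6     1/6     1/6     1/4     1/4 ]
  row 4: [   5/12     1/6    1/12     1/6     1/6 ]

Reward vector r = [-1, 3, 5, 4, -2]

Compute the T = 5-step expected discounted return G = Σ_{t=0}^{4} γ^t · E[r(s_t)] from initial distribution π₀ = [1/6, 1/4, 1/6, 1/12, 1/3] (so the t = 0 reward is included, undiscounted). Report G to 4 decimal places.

G = 6.1584

t=0: π = [0.1667, 0.2500, 0.1667, 0.0833, 0.3333], E[r] = 1.0833, γ^t·E[r] = 1.083333, running G = 1.083333
t=1: π = [0.2361, 0.2014, 0.1667, 0.1944, 0.2014], E[r] = 1.5764, γ^t·E[r] = 1.418750, running G = 2.502083
t=2: π = [0.2031, 0.1973, 0.1834, 0.1997, 0.2164], E[r] = 1.6719, γ^t·E[r] = 1.354219, running G = 3.856302
t=3: π = [0.2055, 0.1984, 0.1808, 0.1997, 0.2155], E[r] = 1.6619, γ^t·E[r] = 1.211520, running G = 5.067822
t=4: π = [0.2055, 0.1983, 0.1809, 0.1998, 0.2155], E[r] = 1.6622, γ^t·E[r] = 1.090576, running G = 6.158397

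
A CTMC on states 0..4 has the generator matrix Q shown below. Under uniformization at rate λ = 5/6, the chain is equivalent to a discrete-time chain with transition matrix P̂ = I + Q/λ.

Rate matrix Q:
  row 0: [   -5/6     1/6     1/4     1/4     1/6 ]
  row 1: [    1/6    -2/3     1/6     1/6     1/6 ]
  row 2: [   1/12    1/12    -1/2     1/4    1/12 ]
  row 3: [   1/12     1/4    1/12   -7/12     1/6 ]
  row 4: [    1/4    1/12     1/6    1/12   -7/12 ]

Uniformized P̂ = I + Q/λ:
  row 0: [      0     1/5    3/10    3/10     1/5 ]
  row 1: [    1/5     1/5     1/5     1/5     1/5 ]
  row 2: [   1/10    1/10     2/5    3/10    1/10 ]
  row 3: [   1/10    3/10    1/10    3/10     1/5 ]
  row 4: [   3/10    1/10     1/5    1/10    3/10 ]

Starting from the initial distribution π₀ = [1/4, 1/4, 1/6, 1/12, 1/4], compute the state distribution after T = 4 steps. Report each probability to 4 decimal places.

t=0: π = [0.2500, 0.2500, 0.1667, 0.0833, 0.2500]
t=1: π = [0.1500, 0.1667, 0.2500, 0.2250, 0.2083]
t=2: π = [0.1433, 0.1767, 0.2425, 0.2417, 0.1958]
t=3: π = [0.1425, 0.1803, 0.2387, 0.2432, 0.1953]
t=4: π = [0.1429, 0.1809, 0.2377, 0.2429, 0.1957]

π = [0.1429, 0.1809, 0.2377, 0.2429, 0.1957]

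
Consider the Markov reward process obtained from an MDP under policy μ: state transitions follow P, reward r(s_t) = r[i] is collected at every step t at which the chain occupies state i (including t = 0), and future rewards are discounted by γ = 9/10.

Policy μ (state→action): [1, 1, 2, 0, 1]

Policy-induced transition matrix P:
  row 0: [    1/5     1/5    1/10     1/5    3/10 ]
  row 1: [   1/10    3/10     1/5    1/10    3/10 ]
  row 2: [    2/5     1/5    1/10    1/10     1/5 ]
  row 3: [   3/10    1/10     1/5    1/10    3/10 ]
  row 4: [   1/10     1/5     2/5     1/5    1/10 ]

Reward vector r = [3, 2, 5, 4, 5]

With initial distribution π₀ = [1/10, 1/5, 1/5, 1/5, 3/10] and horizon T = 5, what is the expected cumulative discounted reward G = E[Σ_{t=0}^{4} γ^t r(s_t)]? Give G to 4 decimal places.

G = 15.8202

t=0: π = [0.1000, 0.2000, 0.2000, 0.2000, 0.3000], E[r] = 4.0000, γ^t·E[r] = 4.000000, running G = 4.000000
t=1: π = [0.2100, 0.2000, 0.2300, 0.1400, 0.2200], E[r] = 3.8400, γ^t·E[r] = 3.456000, running G = 7.456000
t=2: π = [0.2180, 0.2060, 0.2000, 0.1430, 0.2330], E[r] = 3.8030, γ^t·E[r] = 3.080430, running G = 10.536430
t=3: π = [0.2104, 0.2063, 0.2048, 0.1451, 0.2334], E[r] = 3.8152, γ^t·E[r] = 2.781281, running G = 13.317711
t=4: π = [0.2115, 0.2061, 0.2052, 0.1444, 0.2328], E[r] = 3.8143, γ^t·E[r] = 2.502536, running G = 15.820247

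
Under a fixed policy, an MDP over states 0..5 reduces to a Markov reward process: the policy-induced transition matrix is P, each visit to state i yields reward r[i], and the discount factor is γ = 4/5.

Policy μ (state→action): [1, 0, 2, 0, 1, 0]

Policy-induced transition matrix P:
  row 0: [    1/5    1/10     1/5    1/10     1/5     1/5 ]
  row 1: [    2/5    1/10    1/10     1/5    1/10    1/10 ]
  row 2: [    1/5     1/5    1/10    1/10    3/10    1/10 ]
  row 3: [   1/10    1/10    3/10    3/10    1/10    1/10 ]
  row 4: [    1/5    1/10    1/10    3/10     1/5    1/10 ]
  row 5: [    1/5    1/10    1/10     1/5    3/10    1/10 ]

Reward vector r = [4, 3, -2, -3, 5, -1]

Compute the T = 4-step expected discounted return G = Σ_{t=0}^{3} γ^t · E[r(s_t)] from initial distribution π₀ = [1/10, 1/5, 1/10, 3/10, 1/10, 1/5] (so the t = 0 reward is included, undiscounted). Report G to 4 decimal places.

G = 2.2130

t=0: π = [0.1000, 0.2000, 0.1000, 0.3000, 0.1000, 0.2000], E[r] = 0.2000, γ^t·E[r] = 0.200000, running G = 0.200000
t=1: π = [0.2100, 0.1100, 0.1700, 0.2200, 0.1800, 0.1100], E[r] = 0.9600, γ^t·E[r] = 0.768000, running G = 0.968000
t=2: π = [0.2000, 0.1170, 0.1650, 0.2020, 0.1950, 0.1210], E[r] = 1.0690, γ^t·E[r] = 0.684160, running G = 1.652160
t=3: π = [0.2032, 0.1165, 0.1604, 0.2032, 0.1967, 0.1200], E[r] = 1.0954, γ^t·E[r] = 0.560845, running G = 2.213005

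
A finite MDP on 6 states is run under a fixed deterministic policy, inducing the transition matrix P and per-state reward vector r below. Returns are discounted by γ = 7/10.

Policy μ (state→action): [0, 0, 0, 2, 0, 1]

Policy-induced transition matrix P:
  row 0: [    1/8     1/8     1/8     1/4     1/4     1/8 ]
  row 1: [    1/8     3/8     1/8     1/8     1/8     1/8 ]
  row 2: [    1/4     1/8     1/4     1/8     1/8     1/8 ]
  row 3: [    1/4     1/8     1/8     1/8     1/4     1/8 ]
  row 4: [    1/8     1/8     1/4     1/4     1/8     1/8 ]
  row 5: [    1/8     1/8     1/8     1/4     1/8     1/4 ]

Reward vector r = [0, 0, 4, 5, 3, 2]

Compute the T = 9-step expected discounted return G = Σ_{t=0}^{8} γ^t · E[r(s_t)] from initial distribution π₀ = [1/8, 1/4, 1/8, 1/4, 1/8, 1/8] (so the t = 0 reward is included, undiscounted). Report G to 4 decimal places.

t=0: π = [0.1250, 0.2500, 0.1250, 0.2500, 0.1250, 0.1250], E[r] = 2.3750, γ^t·E[r] = 2.375000, running G = 2.375000
t=1: π = [0.1719, 0.1875, 0.1563, 0.1719, 0.1719, 0.1406], E[r] = 2.2813, γ^t·E[r] = 1.596875, running G = 3.971875
t=2: π = [0.1660, 0.1719, 0.1660, 0.1855, 0.1680, 0.1426], E[r] = 2.3809, γ^t·E[r] = 1.166621, running G = 5.138496
t=3: π = [0.1689, 0.1680, 0.1667, 0.1846, 0.1689, 0.1428], E[r] = 2.3823, γ^t·E[r] = 0.817137, running G = 5.955633
t=4: π = [0.1689, 0.1670, 0.1670, 0.1851, 0.1692, 0.1429], E[r] = 2.3866, γ^t·E[r] = 0.573015, running G = 6.528648
t=5: π = [0.1690, 0.1667, 0.1670, 0.1851, 0.1693, 0.1429], E[r] = 2.3871, γ^t·E[r] = 0.401206, running G = 6.929854
t=6: π = [0.1690, 0.1667, 0.1670, 0.1851, 0.1693, 0.1429], E[r] = 2.3873, γ^t·E[r] = 0.280868, running G = 7.210723
t=7: π = [0.1690, 0.1667, 0.1670, 0.1851, 0.1693, 0.1429], E[r] = 2.3874, γ^t·E[r] = 0.196611, running G = 7.407334
t=8: π = [0.1690, 0.1667, 0.1670, 0.1851, 0.1693, 0.1429], E[r] = 2.3874, γ^t·E[r] = 0.137629, running G = 7.544963

G = 7.5450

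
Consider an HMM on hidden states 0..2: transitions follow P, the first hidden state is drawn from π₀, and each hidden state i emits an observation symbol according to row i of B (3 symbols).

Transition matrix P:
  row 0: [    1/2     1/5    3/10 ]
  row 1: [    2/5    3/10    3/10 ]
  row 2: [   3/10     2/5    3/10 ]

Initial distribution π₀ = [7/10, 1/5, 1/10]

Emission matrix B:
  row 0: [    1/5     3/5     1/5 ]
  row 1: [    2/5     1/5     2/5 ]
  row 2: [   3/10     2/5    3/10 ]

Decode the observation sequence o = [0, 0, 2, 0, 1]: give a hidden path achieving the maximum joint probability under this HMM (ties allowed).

path = [0, 2, 1, 1, 0]

t=0: δ = [1.400e-01, 8.000e-02, 3.000e-02]  (obs o_0=0)
t=1: δ = [1.400e-02, 1.120e-02, 1.260e-02]  ψ = [0, 0, 0]  (obs o_1=0)
t=2: δ = [1.400e-03, 2.016e-03, 1.260e-03]  ψ = [0, 2, 0]  (obs o_2=2)
t=3: δ = [1.613e-04, 2.419e-04, 1.814e-04]  ψ = [1, 1, 1]  (obs o_3=0)
t=4: δ = [5.806e-05, 1.452e-05, 2.903e-05]  ψ = [1, 1, 1]  (obs o_4=1)
backtrack: best end state = 0; path = [0, 2, 1, 1, 0]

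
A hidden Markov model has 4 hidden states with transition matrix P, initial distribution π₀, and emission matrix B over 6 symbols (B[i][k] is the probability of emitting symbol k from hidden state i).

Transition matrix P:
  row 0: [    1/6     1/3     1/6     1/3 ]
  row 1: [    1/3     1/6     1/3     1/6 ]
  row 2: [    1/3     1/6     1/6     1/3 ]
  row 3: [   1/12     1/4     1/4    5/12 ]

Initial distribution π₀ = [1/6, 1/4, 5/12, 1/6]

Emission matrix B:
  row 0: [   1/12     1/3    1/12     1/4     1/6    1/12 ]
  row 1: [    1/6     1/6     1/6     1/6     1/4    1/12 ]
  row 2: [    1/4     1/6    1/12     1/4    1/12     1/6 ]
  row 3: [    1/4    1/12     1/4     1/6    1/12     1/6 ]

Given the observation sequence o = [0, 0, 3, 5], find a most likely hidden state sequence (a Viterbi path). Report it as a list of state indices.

path = [2, 3, 3, 3]

t=0: δ = [1.389e-02, 4.167e-02, 1.042e-01, 4.167e-02]  (obs o_0=0)
t=1: δ = [2.894e-03, 2.894e-03, 4.340e-03, 8.681e-03]  ψ = [2, 2, 2, 2]  (obs o_1=0)
t=2: δ = [3.617e-04, 3.617e-04, 5.425e-04, 6.028e-04]  ψ = [2, 3, 3, 3]  (obs o_2=3)
t=3: δ = [1.507e-05, 1.256e-05, 2.512e-05, 4.186e-05]  ψ = [2, 3, 3, 3]  (obs o_3=5)
backtrack: best end state = 3; path = [2, 3, 3, 3]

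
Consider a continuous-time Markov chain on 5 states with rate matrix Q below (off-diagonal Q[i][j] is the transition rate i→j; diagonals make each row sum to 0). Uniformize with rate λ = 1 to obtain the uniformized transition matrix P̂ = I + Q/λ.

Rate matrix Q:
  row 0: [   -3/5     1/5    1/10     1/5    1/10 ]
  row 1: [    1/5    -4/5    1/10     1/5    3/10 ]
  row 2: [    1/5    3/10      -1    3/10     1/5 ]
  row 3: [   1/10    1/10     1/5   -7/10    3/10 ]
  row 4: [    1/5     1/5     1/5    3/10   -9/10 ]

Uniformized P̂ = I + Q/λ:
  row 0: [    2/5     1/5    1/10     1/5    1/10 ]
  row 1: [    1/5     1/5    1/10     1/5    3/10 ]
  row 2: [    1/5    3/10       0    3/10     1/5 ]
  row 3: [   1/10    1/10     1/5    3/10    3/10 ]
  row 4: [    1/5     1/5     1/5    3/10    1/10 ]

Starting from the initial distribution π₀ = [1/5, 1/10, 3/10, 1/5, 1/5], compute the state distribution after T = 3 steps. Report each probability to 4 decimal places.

t=0: π = [0.2000, 0.1000, 0.3000, 0.2000, 0.2000]
t=1: π = [0.2200, 0.2100, 0.1100, 0.2700, 0.1900]
t=2: π = [0.2170, 0.1840, 0.1350, 0.2570, 0.2070]
t=3: π = [0.2177, 0.1878, 0.1329, 0.2599, 0.2017]

π = [0.2177, 0.1878, 0.1329, 0.2599, 0.2017]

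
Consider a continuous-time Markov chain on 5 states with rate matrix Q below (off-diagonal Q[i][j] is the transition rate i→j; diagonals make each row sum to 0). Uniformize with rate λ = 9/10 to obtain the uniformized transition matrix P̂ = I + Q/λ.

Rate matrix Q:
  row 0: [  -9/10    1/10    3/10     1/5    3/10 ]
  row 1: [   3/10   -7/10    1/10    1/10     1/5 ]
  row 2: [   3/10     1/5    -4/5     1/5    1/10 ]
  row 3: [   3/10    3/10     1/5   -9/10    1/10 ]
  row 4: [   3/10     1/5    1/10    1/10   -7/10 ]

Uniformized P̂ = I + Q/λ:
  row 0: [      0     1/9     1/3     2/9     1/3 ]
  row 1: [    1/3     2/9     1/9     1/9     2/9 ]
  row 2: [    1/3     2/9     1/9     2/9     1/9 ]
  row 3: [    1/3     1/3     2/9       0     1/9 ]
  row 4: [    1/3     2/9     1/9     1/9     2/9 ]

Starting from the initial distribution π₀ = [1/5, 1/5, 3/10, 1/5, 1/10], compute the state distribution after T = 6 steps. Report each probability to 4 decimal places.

t=0: π = [0.2000, 0.2000, 0.3000, 0.2000, 0.1000]
t=1: π = [0.2667, 0.2222, 0.1778, 0.1444, 0.1889]
t=2: π = [0.2444, 0.2086, 0.1864, 0.1444, 0.2160]
t=3: π = [0.2519, 0.2111, 0.1815, 0.1429, 0.2126]
t=4: π = [0.2494, 0.2101, 0.1830, 0.1434, 0.2142]
t=5: π = [0.2502, 0.2104, 0.1825, 0.1432, 0.2137]
t=6: π = [0.2499, 0.2103, 0.1826, 0.1433, 0.2138]

π = [0.2499, 0.2103, 0.1826, 0.1433, 0.2138]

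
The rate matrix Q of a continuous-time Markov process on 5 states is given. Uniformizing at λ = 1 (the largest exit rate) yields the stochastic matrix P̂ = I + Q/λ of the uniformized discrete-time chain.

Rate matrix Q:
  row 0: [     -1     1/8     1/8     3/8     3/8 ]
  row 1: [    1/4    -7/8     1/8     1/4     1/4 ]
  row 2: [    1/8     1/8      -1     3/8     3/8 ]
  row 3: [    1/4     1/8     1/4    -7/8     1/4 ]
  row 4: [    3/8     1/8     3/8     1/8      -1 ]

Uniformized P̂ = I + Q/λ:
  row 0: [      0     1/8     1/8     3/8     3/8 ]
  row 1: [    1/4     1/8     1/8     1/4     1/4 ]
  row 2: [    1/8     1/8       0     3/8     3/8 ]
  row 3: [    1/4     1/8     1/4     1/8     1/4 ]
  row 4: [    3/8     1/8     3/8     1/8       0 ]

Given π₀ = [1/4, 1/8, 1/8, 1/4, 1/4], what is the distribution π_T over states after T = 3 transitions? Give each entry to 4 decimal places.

t=0: π = [0.2500, 0.1250, 0.1250, 0.2500, 0.2500]
t=1: π = [0.2031, 0.1250, 0.2031, 0.2344, 0.2344]
t=2: π = [0.2031, 0.1250, 0.1875, 0.2422, 0.2422]
t=3: π = [0.2061, 0.1250, 0.1924, 0.2383, 0.2383]

π = [0.2061, 0.1250, 0.1924, 0.2383, 0.2383]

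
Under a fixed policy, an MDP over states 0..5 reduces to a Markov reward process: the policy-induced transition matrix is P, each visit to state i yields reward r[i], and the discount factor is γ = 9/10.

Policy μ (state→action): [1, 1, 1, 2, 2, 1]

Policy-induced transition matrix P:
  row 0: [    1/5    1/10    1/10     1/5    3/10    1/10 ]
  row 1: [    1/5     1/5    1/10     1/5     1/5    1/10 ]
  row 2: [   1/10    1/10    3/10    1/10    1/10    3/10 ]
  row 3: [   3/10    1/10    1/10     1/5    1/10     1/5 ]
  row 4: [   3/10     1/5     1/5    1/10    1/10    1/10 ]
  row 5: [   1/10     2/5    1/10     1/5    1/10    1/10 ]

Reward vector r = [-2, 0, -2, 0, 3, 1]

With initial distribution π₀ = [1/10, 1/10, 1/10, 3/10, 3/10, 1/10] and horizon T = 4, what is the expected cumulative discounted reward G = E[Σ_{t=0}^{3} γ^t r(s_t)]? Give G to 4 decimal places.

t=0: π = [0.1000, 0.1000, 0.1000, 0.3000, 0.3000, 0.1000], E[r] = 0.6000, γ^t·E[r] = 0.600000, running G = 0.600000
t=1: π = [0.2400, 0.1700, 0.1500, 0.1600, 0.1300, 0.1500], E[r] = -0.2400, γ^t·E[r] = -0.216000, running G = 0.384000
t=2: π = [0.1990, 0.1750, 0.1430, 0.1720, 0.1650, 0.1460], E[r] = -0.0430, γ^t·E[r] = -0.034830, running G = 0.349170
t=3: π = [0.2048, 0.1778, 0.1451, 0.1692, 0.1573, 0.1458], E[r] = -0.0821, γ^t·E[r] = -0.059851, running G = 0.289319

G = 0.2893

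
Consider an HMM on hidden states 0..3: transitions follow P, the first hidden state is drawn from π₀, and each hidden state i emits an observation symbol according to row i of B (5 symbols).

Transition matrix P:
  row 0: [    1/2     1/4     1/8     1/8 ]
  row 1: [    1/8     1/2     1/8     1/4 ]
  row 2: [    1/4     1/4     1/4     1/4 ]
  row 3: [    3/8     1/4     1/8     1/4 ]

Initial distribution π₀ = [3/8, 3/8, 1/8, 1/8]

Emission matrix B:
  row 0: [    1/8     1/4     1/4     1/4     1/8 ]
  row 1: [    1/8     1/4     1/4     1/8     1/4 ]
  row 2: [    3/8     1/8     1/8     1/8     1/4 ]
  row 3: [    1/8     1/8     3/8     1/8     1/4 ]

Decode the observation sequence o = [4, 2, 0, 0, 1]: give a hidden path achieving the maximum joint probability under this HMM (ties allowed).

path = [1, 1, 1, 1, 1]

t=0: δ = [4.688e-02, 9.375e-02, 3.125e-02, 3.125e-02]  (obs o_0=4)
t=1: δ = [5.859e-03, 1.172e-02, 1.465e-03, 8.789e-03]  ψ = [0, 1, 1, 1]  (obs o_1=2)
t=2: δ = [4.120e-04, 7.324e-04, 5.493e-04, 3.662e-04]  ψ = [3, 1, 1, 1]  (obs o_2=0)
t=3: δ = [2.575e-05, 4.578e-05, 5.150e-05, 2.289e-05]  ψ = [0, 1, 2, 1]  (obs o_3=0)
t=4: δ = [3.219e-06, 5.722e-06, 1.609e-06, 1.609e-06]  ψ = [0, 1, 2, 2]  (obs o_4=1)
backtrack: best end state = 1; path = [1, 1, 1, 1, 1]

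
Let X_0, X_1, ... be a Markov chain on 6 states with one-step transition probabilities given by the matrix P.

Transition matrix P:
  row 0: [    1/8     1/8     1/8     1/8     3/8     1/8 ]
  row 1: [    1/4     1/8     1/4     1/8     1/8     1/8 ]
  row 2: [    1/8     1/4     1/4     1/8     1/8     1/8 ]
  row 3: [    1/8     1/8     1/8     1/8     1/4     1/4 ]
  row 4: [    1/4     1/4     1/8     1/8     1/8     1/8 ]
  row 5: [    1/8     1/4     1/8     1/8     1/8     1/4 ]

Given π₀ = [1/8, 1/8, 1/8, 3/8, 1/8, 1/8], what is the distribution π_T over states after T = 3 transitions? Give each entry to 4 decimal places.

t=0: π = [0.1250, 0.1250, 0.1250, 0.3750, 0.1250, 0.1250]
t=1: π = [0.1563, 0.1719, 0.1563, 0.1250, 0.2031, 0.1875]
t=2: π = [0.1719, 0.1934, 0.1660, 0.1250, 0.1797, 0.1641]
t=3: π = [0.1716, 0.1887, 0.1699, 0.1250, 0.1836, 0.1611]

π = [0.1716, 0.1887, 0.1699, 0.1250, 0.1836, 0.1611]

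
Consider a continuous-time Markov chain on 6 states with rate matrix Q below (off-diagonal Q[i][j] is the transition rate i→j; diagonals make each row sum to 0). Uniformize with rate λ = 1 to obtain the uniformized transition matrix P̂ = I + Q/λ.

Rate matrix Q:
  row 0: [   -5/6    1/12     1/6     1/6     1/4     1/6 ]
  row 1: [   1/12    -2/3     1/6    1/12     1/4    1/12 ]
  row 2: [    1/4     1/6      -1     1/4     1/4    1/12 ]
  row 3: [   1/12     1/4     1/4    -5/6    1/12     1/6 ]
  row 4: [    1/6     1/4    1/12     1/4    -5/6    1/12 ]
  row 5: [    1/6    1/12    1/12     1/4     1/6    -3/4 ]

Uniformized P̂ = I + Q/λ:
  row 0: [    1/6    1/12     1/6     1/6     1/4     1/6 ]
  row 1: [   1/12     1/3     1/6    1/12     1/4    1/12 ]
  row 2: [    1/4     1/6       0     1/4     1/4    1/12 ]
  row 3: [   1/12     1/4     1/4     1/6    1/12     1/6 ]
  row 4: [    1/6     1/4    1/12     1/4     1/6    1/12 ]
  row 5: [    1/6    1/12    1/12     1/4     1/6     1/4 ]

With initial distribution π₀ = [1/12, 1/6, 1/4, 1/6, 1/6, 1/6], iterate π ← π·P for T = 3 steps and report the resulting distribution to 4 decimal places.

t=0: π = [0.0833, 0.1667, 0.2500, 0.1667, 0.1667, 0.1667]
t=1: π = [0.1597, 0.2014, 0.1111, 0.2014, 0.1944, 0.1319]
t=2: π = [0.1424, 0.2089, 0.1377, 0.1863, 0.1892, 0.1354]
t=3: π = [0.1452, 0.2096, 0.1322, 0.1878, 0.1919, 0.1333]

π = [0.1452, 0.2096, 0.1322, 0.1878, 0.1919, 0.1333]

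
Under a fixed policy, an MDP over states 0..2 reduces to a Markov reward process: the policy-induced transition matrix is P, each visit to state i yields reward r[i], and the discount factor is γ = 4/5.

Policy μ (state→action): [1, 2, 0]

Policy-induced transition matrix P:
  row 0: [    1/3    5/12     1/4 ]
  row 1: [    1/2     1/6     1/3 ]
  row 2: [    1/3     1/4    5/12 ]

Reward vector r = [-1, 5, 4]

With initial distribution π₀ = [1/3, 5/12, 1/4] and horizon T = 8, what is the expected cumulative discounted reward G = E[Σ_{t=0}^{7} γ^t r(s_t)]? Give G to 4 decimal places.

G = 10.1897

t=0: π = [0.3333, 0.4167, 0.2500], E[r] = 2.7500, γ^t·E[r] = 2.750000, running G = 2.750000
t=1: π = [0.4028, 0.2708, 0.3264], E[r] = 2.2569, γ^t·E[r] = 1.805556, running G = 4.555556
t=2: π = [0.3785, 0.2946, 0.3270], E[r] = 2.4022, γ^t·E[r] = 1.537407, running G = 6.092963
t=3: π = [0.3824, 0.2885, 0.3290], E[r] = 2.3764, γ^t·E[r] = 1.216716, running G = 7.309679
t=4: π = [0.3814, 0.2897, 0.3289], E[r] = 2.3826, γ^t·E[r] = 0.975906, running G = 8.285585
t=5: π = [0.3816, 0.2894, 0.3290], E[r] = 2.3814, γ^t·E[r] = 0.780321, running G = 9.065906
t=6: π = [0.3816, 0.2895, 0.3289], E[r] = 2.3816, γ^t·E[r] = 0.624329, running G = 9.690235
t=7: π = [0.3816, 0.2895, 0.3289], E[r] = 2.3816, γ^t·E[r] = 0.499451, running G = 10.189686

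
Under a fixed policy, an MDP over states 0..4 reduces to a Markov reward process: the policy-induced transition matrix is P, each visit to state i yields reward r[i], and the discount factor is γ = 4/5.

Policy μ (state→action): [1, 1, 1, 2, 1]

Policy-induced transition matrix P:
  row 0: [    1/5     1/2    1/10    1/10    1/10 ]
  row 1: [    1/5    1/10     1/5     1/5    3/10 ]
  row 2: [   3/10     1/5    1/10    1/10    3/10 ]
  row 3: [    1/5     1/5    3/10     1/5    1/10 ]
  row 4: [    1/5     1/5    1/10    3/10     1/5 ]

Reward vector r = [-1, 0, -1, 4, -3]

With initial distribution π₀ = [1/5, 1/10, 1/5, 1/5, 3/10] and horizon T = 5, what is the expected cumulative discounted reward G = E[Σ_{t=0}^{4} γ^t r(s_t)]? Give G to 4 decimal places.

t=0: π = [0.2000, 0.1000, 0.2000, 0.2000, 0.3000], E[r] = -0.5000, γ^t·E[r] = -0.500000, running G = -0.500000
t=1: π = [0.2200, 0.2500, 0.1500, 0.1900, 0.1900], E[r] = -0.1800, γ^t·E[r] = -0.144000, running G = -0.644000
t=2: π = [0.2150, 0.2410, 0.1630, 0.1820, 0.1990], E[r] = -0.2470, γ^t·E[r] = -0.158080, running G = -0.802080
t=3: π = [0.2163, 0.2404, 0.1605, 0.1821, 0.2007], E[r] = -0.2505, γ^t·E[r] = -0.128256, running G = -0.930336
t=4: π = [0.2161, 0.2409, 0.1605, 0.1824, 0.2003], E[r] = -0.2477, γ^t·E[r] = -0.101458, running G = -1.031794

G = -1.0318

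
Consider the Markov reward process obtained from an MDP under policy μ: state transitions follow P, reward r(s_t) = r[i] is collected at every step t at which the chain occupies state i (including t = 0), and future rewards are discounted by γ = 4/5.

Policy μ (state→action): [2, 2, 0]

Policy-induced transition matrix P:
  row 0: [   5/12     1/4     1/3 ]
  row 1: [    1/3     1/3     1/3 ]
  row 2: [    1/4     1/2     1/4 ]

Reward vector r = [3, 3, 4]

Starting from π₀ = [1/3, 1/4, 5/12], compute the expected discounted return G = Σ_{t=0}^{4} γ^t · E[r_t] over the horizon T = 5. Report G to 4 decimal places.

G = 11.2213

t=0: π = [0.3333, 0.2500, 0.4167], E[r] = 3.4167, γ^t·E[r] = 3.416667, running G = 3.416667
t=1: π = [0.3264, 0.3750, 0.2986], E[r] = 3.2986, γ^t·E[r] = 2.638889, running G = 6.055556
t=2: π = [0.3356, 0.3559, 0.3084], E[r] = 3.3084, γ^t·E[r] = 2.117407, running G = 8.172963
t=3: π = [0.3356, 0.3568, 0.3076], E[r] = 3.3076, γ^t·E[r] = 1.693506, running G = 9.866469
t=4: π = [0.3357, 0.3566, 0.3077], E[r] = 3.3077, γ^t·E[r] = 1.354833, running G = 11.221302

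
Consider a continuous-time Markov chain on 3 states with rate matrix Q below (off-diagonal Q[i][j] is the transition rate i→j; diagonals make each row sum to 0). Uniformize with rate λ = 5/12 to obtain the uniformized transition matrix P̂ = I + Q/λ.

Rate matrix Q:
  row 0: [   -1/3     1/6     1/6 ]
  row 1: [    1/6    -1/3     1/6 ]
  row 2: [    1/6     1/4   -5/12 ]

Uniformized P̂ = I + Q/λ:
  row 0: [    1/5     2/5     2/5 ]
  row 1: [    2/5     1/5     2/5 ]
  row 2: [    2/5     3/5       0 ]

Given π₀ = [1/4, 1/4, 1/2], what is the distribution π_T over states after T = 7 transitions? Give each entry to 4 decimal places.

π = [0.3333, 0.3813, 0.2854]

t=0: π = [0.2500, 0.2500, 0.5000]
t=1: π = [0.3500, 0.4500, 0.2000]
t=2: π = [0.3300, 0.3500, 0.3200]
t=3: π = [0.3340, 0.3940, 0.2720]
t=4: π = [0.3332, 0.3756, 0.2912]
t=5: π = [0.3334, 0.3831, 0.2835]
t=6: π = [0.3333, 0.3801, 0.2866]
t=7: π = [0.3333, 0.3813, 0.2854]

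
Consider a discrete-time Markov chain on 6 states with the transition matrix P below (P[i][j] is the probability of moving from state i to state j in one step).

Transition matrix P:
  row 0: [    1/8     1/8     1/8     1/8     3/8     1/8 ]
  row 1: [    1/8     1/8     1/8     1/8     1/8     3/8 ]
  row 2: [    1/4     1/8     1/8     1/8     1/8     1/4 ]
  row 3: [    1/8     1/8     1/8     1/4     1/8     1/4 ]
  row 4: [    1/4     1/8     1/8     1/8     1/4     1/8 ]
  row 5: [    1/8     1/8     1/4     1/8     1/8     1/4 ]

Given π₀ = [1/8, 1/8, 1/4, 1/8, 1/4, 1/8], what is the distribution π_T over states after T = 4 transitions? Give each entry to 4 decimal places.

t=0: π = [0.1250, 0.1250, 0.2500, 0.1250, 0.2500, 0.1250]
t=1: π = [0.1875, 0.1250, 0.1406, 0.1406, 0.1875, 0.2188]
t=2: π = [0.1660, 0.1250, 0.1523, 0.1426, 0.1953, 0.2188]
t=3: π = [0.1685, 0.1250, 0.1523, 0.1428, 0.1909, 0.2205]
t=4: π = [0.1679, 0.1250, 0.1526, 0.1429, 0.1910, 0.2207]

π = [0.1679, 0.1250, 0.1526, 0.1429, 0.1910, 0.2207]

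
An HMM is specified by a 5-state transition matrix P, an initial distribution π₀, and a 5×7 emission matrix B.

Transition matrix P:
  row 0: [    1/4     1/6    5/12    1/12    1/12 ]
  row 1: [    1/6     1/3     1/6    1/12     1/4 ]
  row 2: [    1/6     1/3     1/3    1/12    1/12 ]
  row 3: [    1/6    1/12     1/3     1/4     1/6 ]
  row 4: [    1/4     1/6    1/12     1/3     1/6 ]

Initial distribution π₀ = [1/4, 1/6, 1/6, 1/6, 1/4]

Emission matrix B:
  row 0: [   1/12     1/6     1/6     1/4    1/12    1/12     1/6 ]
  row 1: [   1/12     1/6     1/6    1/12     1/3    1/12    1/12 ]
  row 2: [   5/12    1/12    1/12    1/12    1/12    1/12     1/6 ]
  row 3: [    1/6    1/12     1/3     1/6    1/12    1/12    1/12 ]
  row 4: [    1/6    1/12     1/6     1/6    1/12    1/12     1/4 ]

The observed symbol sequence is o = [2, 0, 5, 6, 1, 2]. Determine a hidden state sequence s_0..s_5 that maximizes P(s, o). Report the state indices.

t=0: δ = [4.167e-02, 2.778e-02, 1.389e-02, 5.556e-02, 4.167e-02]  (obs o_0=2)
t=1: δ = [8.681e-04, 7.716e-04, 7.716e-03, 2.315e-03, 1.543e-03]  ψ = [0, 1, 3, 3, 3]  (obs o_1=0)
t=2: δ = [1.072e-04, 2.143e-04, 2.143e-04, 5.358e-05, 5.358e-05]  ψ = [2, 2, 2, 2, 2]  (obs o_2=5)
t=3: δ = [5.954e-06, 5.954e-06, 1.191e-05, 1.488e-06, 1.340e-05]  ψ = [1, 1, 2, 1, 1]  (obs o_3=6)
t=4: δ = [5.582e-07, 6.615e-07, 3.308e-07, 3.721e-07, 1.861e-07]  ψ = [4, 2, 2, 4, 4]  (obs o_4=1)
t=5: δ = [2.326e-08, 3.675e-08, 1.938e-08, 3.101e-08, 2.756e-08]  ψ = [0, 1, 0, 3, 1]  (obs o_5=2)
backtrack: best end state = 1; path = [3, 2, 2, 2, 1, 1]

path = [3, 2, 2, 2, 1, 1]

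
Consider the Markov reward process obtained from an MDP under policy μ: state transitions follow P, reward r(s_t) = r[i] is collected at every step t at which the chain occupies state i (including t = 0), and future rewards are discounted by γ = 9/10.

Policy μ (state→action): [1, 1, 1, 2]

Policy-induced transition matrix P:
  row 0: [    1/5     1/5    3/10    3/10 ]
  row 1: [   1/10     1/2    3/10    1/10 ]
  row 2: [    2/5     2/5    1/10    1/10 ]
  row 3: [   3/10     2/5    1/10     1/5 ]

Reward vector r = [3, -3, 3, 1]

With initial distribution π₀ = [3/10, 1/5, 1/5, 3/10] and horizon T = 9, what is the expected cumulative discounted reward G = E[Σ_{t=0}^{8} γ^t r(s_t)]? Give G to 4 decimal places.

G = 2.9504

t=0: π = [0.3000, 0.2000, 0.2000, 0.3000], E[r] = 1.2000, γ^t·E[r] = 1.200000, running G = 1.200000
t=1: π = [0.2500, 0.3600, 0.2000, 0.1900], E[r] = 0.4600, γ^t·E[r] = 0.414000, running G = 1.614000
t=2: π = [0.2230, 0.3860, 0.2220, 0.1690], E[r] = 0.3460, γ^t·E[r] = 0.280260, running G = 1.894260
t=3: π = [0.2227, 0.3940, 0.2218, 0.1615], E[r] = 0.3130, γ^t·E[r] = 0.228177, running G = 2.122437
t=4: π = [0.2211, 0.3949, 0.2233, 0.1607], E[r] = 0.3095, γ^t·E[r] = 0.203037, running G = 2.325474
t=5: π = [0.2213, 0.3953, 0.2232, 0.1603], E[r] = 0.3078, γ^t·E[r] = 0.181773, running G = 2.507247
t=6: π = [0.2211, 0.3953, 0.2233, 0.1603], E[r] = 0.3078, γ^t·E[r] = 0.163569, running G = 2.670816
t=7: π = [0.2212, 0.3953, 0.2233, 0.1603], E[r] = 0.3077, γ^t·E[r] = 0.147168, running G = 2.817984
t=8: π = [0.2212, 0.3953, 0.2233, 0.1603], E[r] = 0.3077, γ^t·E[r] = 0.132454, running G = 2.950438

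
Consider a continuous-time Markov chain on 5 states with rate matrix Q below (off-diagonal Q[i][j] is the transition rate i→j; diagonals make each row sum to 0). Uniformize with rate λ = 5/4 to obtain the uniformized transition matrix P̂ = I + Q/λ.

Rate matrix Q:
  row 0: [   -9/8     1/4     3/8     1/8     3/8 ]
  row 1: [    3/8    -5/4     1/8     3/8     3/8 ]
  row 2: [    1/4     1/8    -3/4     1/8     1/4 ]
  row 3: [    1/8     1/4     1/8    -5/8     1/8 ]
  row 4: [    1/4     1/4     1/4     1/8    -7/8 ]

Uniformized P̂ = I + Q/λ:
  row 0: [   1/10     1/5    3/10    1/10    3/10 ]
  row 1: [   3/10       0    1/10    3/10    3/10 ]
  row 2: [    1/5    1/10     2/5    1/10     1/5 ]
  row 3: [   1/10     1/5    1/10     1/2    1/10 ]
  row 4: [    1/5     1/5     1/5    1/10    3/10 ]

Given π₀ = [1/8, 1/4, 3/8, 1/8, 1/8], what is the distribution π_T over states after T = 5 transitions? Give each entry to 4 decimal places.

π = [0.1759, 0.1476, 0.2270, 0.2151, 0.2345]

t=0: π = [0.1250, 0.2500, 0.3750, 0.1250, 0.1250]
t=1: π = [0.2000, 0.1125, 0.2500, 0.2000, 0.2375]
t=2: π = [0.1713, 0.1525, 0.2388, 0.2025, 0.2350]
t=3: π = [0.1779, 0.1456, 0.2294, 0.2115, 0.2356]
t=4: π = [0.1756, 0.1479, 0.2280, 0.2137, 0.2348]
t=5: π = [0.1759, 0.1476, 0.2270, 0.2151, 0.2345]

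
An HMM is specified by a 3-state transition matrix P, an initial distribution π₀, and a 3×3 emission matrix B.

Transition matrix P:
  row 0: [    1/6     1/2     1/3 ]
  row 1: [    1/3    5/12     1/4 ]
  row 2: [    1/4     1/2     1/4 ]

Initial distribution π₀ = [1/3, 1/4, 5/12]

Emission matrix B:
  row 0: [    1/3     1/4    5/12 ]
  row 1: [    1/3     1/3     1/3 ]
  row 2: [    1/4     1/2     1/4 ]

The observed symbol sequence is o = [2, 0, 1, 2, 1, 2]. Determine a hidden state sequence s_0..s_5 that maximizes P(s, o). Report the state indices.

path = [0, 1, 1, 0, 2, 1]

t=0: δ = [1.389e-01, 8.333e-02, 1.042e-01]  (obs o_0=2)
t=1: δ = [9.259e-03, 2.315e-02, 1.157e-02]  ψ = [1, 0, 0]  (obs o_1=0)
t=2: δ = [1.929e-03, 3.215e-03, 2.894e-03]  ψ = [1, 1, 1]  (obs o_2=1)
t=3: δ = [4.465e-04, 4.823e-04, 2.009e-04]  ψ = [1, 2, 1]  (obs o_3=2)
t=4: δ = [4.019e-05, 7.442e-05, 7.442e-05]  ψ = [1, 0, 0]  (obs o_4=1)
t=5: δ = [1.034e-05, 1.240e-05, 4.651e-06]  ψ = [1, 2, 1]  (obs o_5=2)
backtrack: best end state = 1; path = [0, 1, 1, 0, 2, 1]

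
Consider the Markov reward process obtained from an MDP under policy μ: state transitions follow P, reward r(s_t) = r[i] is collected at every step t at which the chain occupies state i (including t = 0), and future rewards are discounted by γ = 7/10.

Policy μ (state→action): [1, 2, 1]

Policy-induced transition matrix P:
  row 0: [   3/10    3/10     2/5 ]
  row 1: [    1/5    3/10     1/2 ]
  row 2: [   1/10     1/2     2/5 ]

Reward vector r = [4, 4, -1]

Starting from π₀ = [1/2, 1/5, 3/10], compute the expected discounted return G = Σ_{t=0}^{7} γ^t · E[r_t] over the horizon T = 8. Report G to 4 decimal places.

G = 6.4405

t=0: π = [0.5000, 0.2000, 0.3000], E[r] = 2.5000, γ^t·E[r] = 2.500000, running G = 2.500000
t=1: π = [0.2200, 0.3600, 0.4200], E[r] = 1.9000, γ^t·E[r] = 1.330000, running G = 3.830000
t=2: π = [0.1800, 0.3840, 0.4360], E[r] = 1.8200, γ^t·E[r] = 0.891800, running G = 4.721800
t=3: π = [0.1744, 0.3872, 0.4384], E[r] = 1.8080, γ^t·E[r] = 0.620144, running G = 5.341944
t=4: π = [0.1736, 0.3877, 0.4387], E[r] = 1.8064, γ^t·E[r] = 0.433717, running G = 5.775661
t=5: π = [0.1735, 0.3877, 0.4388], E[r] = 1.8062, γ^t·E[r] = 0.303561, running G = 6.079222
t=6: π = [0.1735, 0.3878, 0.4388], E[r] = 1.8061, γ^t·E[r] = 0.212489, running G = 6.291711
t=7: π = [0.1735, 0.3878, 0.4388], E[r] = 1.8061, γ^t·E[r] = 0.148742, running G = 6.440453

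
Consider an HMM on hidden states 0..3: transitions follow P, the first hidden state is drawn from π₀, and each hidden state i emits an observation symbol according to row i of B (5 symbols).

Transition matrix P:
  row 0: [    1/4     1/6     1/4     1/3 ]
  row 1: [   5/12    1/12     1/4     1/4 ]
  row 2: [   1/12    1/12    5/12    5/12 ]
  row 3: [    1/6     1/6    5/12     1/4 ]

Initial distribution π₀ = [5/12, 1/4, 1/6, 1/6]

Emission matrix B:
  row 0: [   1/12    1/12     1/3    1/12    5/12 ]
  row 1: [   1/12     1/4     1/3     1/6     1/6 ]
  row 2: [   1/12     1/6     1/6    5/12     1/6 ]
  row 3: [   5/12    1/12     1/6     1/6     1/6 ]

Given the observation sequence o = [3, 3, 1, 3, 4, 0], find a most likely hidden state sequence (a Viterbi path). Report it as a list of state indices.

path = [2, 2, 2, 2, 2, 3]

t=0: δ = [3.472e-02, 4.167e-02, 6.944e-02, 2.778e-02]  (obs o_0=3)
t=1: δ = [1.447e-03, 9.645e-04, 1.206e-02, 4.823e-03]  ψ = [1, 0, 2, 2]  (obs o_1=3)
t=2: δ = [8.372e-05, 2.512e-04, 8.372e-04, 4.186e-04]  ψ = [2, 2, 2, 2]  (obs o_2=1)
t=3: δ = [8.721e-06, 1.163e-05, 1.454e-04, 5.814e-05]  ψ = [1, 2, 2, 2]  (obs o_3=3)
t=4: δ = [5.047e-06, 2.019e-06, 1.009e-05, 1.009e-05]  ψ = [2, 2, 2, 2]  (obs o_4=4)
t=5: δ = [1.402e-07, 1.402e-07, 3.505e-07, 1.752e-06]  ψ = [3, 3, 2, 2]  (obs o_5=0)
backtrack: best end state = 3; path = [2, 2, 2, 2, 2, 3]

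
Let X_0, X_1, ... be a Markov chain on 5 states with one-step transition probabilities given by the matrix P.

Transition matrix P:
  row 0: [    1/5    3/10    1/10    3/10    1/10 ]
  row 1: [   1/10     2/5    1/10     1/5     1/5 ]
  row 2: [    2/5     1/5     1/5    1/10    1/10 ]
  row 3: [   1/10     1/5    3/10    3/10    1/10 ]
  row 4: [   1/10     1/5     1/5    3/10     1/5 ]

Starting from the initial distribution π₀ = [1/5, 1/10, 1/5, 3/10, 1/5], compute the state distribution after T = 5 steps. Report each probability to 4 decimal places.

π = [0.1709, 0.2714, 0.1795, 0.2370, 0.1413]

t=0: π = [0.2000, 0.1000, 0.2000, 0.3000, 0.2000]
t=1: π = [0.1800, 0.2400, 0.2000, 0.2500, 0.1300]
t=2: π = [0.1780, 0.2660, 0.1830, 0.2360, 0.1370]
t=3: π = [0.1727, 0.2710, 0.1792, 0.2368, 0.1403]
t=4: π = [0.1710, 0.2715, 0.1793, 0.2371, 0.1411]
t=5: π = [0.1709, 0.2714, 0.1795, 0.2370, 0.1413]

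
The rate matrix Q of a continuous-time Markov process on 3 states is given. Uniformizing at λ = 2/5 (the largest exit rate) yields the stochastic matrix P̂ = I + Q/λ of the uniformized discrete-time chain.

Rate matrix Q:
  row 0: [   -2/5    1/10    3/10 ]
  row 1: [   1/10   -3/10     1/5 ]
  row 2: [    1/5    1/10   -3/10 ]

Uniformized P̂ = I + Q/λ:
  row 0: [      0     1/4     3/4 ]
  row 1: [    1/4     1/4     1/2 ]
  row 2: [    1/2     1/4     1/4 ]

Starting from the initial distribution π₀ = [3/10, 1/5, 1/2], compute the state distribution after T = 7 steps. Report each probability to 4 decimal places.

π = [0.2918, 0.2500, 0.4582]

t=0: π = [0.3000, 0.2000, 0.5000]
t=1: π = [0.3000, 0.2500, 0.4500]
t=2: π = [0.2875, 0.2500, 0.4625]
t=3: π = [0.2938, 0.2500, 0.4563]
t=4: π = [0.2906, 0.2500, 0.4594]
t=5: π = [0.2922, 0.2500, 0.4578]
t=6: π = [0.2914, 0.2500, 0.4586]
t=7: π = [0.2918, 0.2500, 0.4582]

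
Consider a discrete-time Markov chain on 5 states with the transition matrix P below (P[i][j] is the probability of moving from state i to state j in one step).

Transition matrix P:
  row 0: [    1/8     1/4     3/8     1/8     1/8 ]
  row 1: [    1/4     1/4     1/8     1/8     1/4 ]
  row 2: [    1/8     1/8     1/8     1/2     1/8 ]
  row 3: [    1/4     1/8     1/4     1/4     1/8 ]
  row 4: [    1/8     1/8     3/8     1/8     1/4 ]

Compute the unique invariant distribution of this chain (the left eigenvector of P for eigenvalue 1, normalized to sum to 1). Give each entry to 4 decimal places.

Balance equations π_j = Σ_i π_i·P[i][j]:
  π_0 = 1/8·π_0 + 1/4·π_1 + 1/8·π_2 + 1/4·π_3 + 1/8·π_4
  π_1 = 1/4·π_0 + 1/4·π_1 + 1/8·π_2 + 1/8·π_3 + 1/8·π_4
  π_2 = 3/8·π_0 + 1/8·π_1 + 1/8·π_2 + 1/4·π_3 + 3/8·π_4
  π_3 = 1/8·π_0 + 1/8·π_1 + 1/2·π_2 + 1/4·π_3 + 1/8·π_4
  normalize: π_0 + π_1 + π_2 + π_3 + π_4 = 1
Solving the linear system gives exactly π = [711/4021, 676/4021, 972/4021, 991/4021, 671/4021].

π = [0.1768, 0.1681, 0.2417, 0.2465, 0.1669]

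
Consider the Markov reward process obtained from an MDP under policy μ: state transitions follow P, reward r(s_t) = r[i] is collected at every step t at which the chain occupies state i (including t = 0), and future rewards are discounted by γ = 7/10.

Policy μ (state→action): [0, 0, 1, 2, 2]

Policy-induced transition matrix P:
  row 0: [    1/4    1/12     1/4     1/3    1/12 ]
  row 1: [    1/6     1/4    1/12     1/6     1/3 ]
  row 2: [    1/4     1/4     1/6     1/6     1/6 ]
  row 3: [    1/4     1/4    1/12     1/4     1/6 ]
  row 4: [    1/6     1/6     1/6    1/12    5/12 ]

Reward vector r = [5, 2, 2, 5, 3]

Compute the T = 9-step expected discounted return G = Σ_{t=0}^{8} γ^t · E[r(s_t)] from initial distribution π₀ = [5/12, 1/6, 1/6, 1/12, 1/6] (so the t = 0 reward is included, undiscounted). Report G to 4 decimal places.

t=0: π = [0.4167, 0.1667, 0.1667, 0.0833, 0.1667], E[r] = 3.6667, γ^t·E[r] = 3.666667, running G = 3.666667
t=1: π = [0.2222, 0.1667, 0.1806, 0.2292, 0.2014], E[r] = 3.5556, γ^t·E[r] = 2.488889, running G = 6.155556
t=2: π = [0.2193, 0.1962, 0.1522, 0.2060, 0.2263], E[r] = 3.5023, γ^t·E[r] = 1.716134, running G = 7.871690
t=3: π = [0.2148, 0.1946, 0.1514, 0.2015, 0.2377], E[r] = 3.4866, γ^t·E[r] = 1.195918, running G = 9.067608
t=4: π = [0.2140, 0.1944, 0.1516, 0.1995, 0.2406], E[r] = 3.4809, γ^t·E[r] = 0.835769, running G = 9.903376
t=5: π = [0.2137, 0.1943, 0.1517, 0.1989, 0.2414], E[r] = 3.4793, γ^t·E[r] = 0.584772, running G = 10.488149
t=6: π = [0.2137, 0.1943, 0.1517, 0.1988, 0.2416], E[r] = 3.4789, γ^t·E[r] = 0.409291, running G = 10.897440
t=7: π = [0.2137, 0.1943, 0.1517, 0.1987, 0.2416], E[r] = 3.4788, γ^t·E[r] = 0.286495, running G = 11.183935
t=8: π = [0.2137, 0.1943, 0.1517, 0.1987, 0.2416], E[r] = 3.4788, γ^t·E[r] = 0.200545, running G = 11.384479

G = 11.3845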